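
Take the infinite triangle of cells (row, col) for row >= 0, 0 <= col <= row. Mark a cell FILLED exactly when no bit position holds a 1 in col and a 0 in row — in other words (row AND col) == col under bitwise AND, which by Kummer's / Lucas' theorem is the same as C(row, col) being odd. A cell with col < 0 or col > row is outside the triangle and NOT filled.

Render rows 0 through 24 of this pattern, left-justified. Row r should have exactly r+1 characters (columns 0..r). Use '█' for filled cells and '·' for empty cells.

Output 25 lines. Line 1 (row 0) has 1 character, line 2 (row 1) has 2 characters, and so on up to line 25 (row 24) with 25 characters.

Answer: █
██
█·█
████
█···█
██··██
█·█·█·█
████████
█·······█
██······██
█·█·····█·█
████····████
█···█···█···█
██··██··██··██
█·█·█·█·█·█·█·█
████████████████
█···············█
██··············██
█·█·············█·█
████············████
█···█···········█···█
██··██··········██··██
█·█·█·█·········█·█·█·█
████████········████████
█·······█·······█·······█

Derivation:
r0=0: █
r1=1: ██
r2=10: █·█
r3=11: ████
r4=100: █···█
r5=101: ██··██
r6=110: █·█·█·█
r7=111: ████████
r8=1000: █·······█
r9=1001: ██······██
r10=1010: █·█·····█·█
r11=1011: ████····████
r12=1100: █···█···█···█
r13=1101: ██··██··██··██
r14=1110: █·█·█·█·█·█·█·█
r15=1111: ████████████████
r16=10000: █···············█
r17=10001: ██··············██
r18=10010: █·█·············█·█
r19=10011: ████············████
r20=10100: █···█···········█···█
r21=10101: ██··██··········██··██
r22=10110: █·█·█·█·········█·█·█·█
r23=10111: ████████········████████
r24=11000: █·······█·······█·······█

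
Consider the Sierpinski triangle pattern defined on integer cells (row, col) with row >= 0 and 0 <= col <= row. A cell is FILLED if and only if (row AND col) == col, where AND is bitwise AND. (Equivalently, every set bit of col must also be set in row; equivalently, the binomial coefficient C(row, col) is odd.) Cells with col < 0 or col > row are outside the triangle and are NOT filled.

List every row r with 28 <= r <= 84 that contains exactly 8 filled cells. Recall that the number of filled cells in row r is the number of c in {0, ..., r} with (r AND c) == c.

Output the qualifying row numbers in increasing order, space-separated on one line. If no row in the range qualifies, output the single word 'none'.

Row r has 2^popcount(r) filled cells, so we need popcount(r) = log2(8) = 3.
Scan r = 28..84 and keep those with exactly 3 one-bits:
r=28=11100 popcount=3 -> KEEP
r=29=11101 popcount=4 -> skip
r=30=11110 popcount=4 -> skip
r=31=11111 popcount=5 -> skip
r=32=100000 popcount=1 -> skip
r=33=100001 popcount=2 -> skip
r=34=100010 popcount=2 -> skip
r=35=100011 popcount=3 -> KEEP
r=36=100100 popcount=2 -> skip
r=37=100101 popcount=3 -> KEEP
r=38=100110 popcount=3 -> KEEP
r=39=100111 popcount=4 -> skip
r=40=101000 popcount=2 -> skip
r=41=101001 popcount=3 -> KEEP
r=42=101010 popcount=3 -> KEEP
r=43=101011 popcount=4 -> skip
r=44=101100 popcount=3 -> KEEP
r=45=101101 popcount=4 -> skip
r=46=101110 popcount=4 -> skip
r=47=101111 popcount=5 -> skip
r=48=110000 popcount=2 -> skip
r=49=110001 popcount=3 -> KEEP
r=50=110010 popcount=3 -> KEEP
r=51=110011 popcount=4 -> skip
r=52=110100 popcount=3 -> KEEP
r=53=110101 popcount=4 -> skip
r=54=110110 popcount=4 -> skip
r=55=110111 popcount=5 -> skip
r=56=111000 popcount=3 -> KEEP
r=57=111001 popcount=4 -> skip
r=58=111010 popcount=4 -> skip
r=59=111011 popcount=5 -> skip
r=60=111100 popcount=4 -> skip
r=61=111101 popcount=5 -> skip
r=62=111110 popcount=5 -> skip
r=63=111111 popcount=6 -> skip
r=64=1000000 popcount=1 -> skip
r=65=1000001 popcount=2 -> skip
r=66=1000010 popcount=2 -> skip
r=67=1000011 popcount=3 -> KEEP
r=68=1000100 popcount=2 -> skip
r=69=1000101 popcount=3 -> KEEP
r=70=1000110 popcount=3 -> KEEP
r=71=1000111 popcount=4 -> skip
r=72=1001000 popcount=2 -> skip
r=73=1001001 popcount=3 -> KEEP
r=74=1001010 popcount=3 -> KEEP
r=75=1001011 popcount=4 -> skip
r=76=1001100 popcount=3 -> KEEP
r=77=1001101 popcount=4 -> skip
r=78=1001110 popcount=4 -> skip
r=79=1001111 popcount=5 -> skip
r=80=1010000 popcount=2 -> skip
r=81=1010001 popcount=3 -> KEEP
r=82=1010010 popcount=3 -> KEEP
r=83=1010011 popcount=4 -> skip
r=84=1010100 popcount=3 -> KEEP
Kept rows: 28 35 37 38 41 42 44 49 50 52 56 67 69 70 73 74 76 81 82 84

Answer: 28 35 37 38 41 42 44 49 50 52 56 67 69 70 73 74 76 81 82 84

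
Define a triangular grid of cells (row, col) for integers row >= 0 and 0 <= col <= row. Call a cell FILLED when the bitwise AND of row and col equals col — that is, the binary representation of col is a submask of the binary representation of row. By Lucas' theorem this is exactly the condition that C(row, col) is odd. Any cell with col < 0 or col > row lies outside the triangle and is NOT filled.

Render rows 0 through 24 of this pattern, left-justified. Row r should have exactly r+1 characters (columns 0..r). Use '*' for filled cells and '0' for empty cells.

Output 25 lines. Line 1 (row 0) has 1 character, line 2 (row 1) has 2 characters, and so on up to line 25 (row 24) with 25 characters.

Answer: *
**
*0*
****
*000*
**00**
*0*0*0*
********
*0000000*
**000000**
*0*00000*0*
****0000****
*000*000*000*
**00**00**00**
*0*0*0*0*0*0*0*
****************
*000000000000000*
**00000000000000**
*0*0000000000000*0*
****000000000000****
*000*00000000000*000*
**00**0000000000**00**
*0*0*0*000000000*0*0*0*
********00000000********
*0000000*0000000*0000000*

Derivation:
r0=0: *
r1=1: **
r2=10: *0*
r3=11: ****
r4=100: *000*
r5=101: **00**
r6=110: *0*0*0*
r7=111: ********
r8=1000: *0000000*
r9=1001: **000000**
r10=1010: *0*00000*0*
r11=1011: ****0000****
r12=1100: *000*000*000*
r13=1101: **00**00**00**
r14=1110: *0*0*0*0*0*0*0*
r15=1111: ****************
r16=10000: *000000000000000*
r17=10001: **00000000000000**
r18=10010: *0*0000000000000*0*
r19=10011: ****000000000000****
r20=10100: *000*00000000000*000*
r21=10101: **00**0000000000**00**
r22=10110: *0*0*0*000000000*0*0*0*
r23=10111: ********00000000********
r24=11000: *0000000*0000000*0000000*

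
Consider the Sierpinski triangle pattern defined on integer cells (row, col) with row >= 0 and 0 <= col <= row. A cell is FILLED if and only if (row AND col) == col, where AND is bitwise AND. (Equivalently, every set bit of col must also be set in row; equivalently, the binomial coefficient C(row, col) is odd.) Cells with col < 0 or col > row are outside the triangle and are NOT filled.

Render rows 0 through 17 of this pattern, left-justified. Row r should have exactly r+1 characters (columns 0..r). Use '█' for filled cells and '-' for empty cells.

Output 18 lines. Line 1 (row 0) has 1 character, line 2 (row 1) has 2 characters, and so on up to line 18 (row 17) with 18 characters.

Answer: █
██
█-█
████
█---█
██--██
█-█-█-█
████████
█-------█
██------██
█-█-----█-█
████----████
█---█---█---█
██--██--██--██
█-█-█-█-█-█-█-█
████████████████
█---------------█
██--------------██

Derivation:
r0=0: █
r1=1: ██
r2=10: █-█
r3=11: ████
r4=100: █---█
r5=101: ██--██
r6=110: █-█-█-█
r7=111: ████████
r8=1000: █-------█
r9=1001: ██------██
r10=1010: █-█-----█-█
r11=1011: ████----████
r12=1100: █---█---█---█
r13=1101: ██--██--██--██
r14=1110: █-█-█-█-█-█-█-█
r15=1111: ████████████████
r16=10000: █---------------█
r17=10001: ██--------------██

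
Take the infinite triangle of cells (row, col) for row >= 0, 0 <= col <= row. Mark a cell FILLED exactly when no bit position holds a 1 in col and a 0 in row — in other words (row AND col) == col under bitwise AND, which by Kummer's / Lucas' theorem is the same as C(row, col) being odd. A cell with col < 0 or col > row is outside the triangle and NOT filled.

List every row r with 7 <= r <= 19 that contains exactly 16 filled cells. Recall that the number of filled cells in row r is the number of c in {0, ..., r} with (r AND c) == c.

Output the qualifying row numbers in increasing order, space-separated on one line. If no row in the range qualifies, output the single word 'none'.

Row r has 2^popcount(r) filled cells, so we need popcount(r) = log2(16) = 4.
Scan r = 7..19 and keep those with exactly 4 one-bits:
r=7=111 popcount=3 -> skip
r=8=1000 popcount=1 -> skip
r=9=1001 popcount=2 -> skip
r=10=1010 popcount=2 -> skip
r=11=1011 popcount=3 -> skip
r=12=1100 popcount=2 -> skip
r=13=1101 popcount=3 -> skip
r=14=1110 popcount=3 -> skip
r=15=1111 popcount=4 -> KEEP
r=16=10000 popcount=1 -> skip
r=17=10001 popcount=2 -> skip
r=18=10010 popcount=2 -> skip
r=19=10011 popcount=3 -> skip
Kept rows: 15

Answer: 15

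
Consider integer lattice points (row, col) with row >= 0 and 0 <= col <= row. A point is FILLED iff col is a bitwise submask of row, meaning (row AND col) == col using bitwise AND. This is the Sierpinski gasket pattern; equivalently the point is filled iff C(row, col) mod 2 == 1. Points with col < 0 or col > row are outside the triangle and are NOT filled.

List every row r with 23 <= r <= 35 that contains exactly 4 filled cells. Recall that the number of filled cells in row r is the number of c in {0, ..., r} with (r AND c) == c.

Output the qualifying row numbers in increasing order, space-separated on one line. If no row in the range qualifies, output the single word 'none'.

Row r has 2^popcount(r) filled cells, so we need popcount(r) = log2(4) = 2.
Scan r = 23..35 and keep those with exactly 2 one-bits:
r=23=10111 popcount=4 -> skip
r=24=11000 popcount=2 -> KEEP
r=25=11001 popcount=3 -> skip
r=26=11010 popcount=3 -> skip
r=27=11011 popcount=4 -> skip
r=28=11100 popcount=3 -> skip
r=29=11101 popcount=4 -> skip
r=30=11110 popcount=4 -> skip
r=31=11111 popcount=5 -> skip
r=32=100000 popcount=1 -> skip
r=33=100001 popcount=2 -> KEEP
r=34=100010 popcount=2 -> KEEP
r=35=100011 popcount=3 -> skip
Kept rows: 24 33 34

Answer: 24 33 34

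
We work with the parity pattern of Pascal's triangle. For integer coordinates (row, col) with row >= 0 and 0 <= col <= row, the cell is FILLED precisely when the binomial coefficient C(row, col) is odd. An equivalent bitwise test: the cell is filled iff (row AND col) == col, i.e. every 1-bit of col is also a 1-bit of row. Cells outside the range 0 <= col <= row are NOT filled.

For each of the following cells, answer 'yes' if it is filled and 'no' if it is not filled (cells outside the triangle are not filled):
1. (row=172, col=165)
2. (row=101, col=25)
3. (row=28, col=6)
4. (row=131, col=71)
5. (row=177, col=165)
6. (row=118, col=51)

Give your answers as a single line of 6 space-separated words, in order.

Answer: no no no no no no

Derivation:
(172,165): row=0b10101100, col=0b10100101, row AND col = 0b10100100 = 164; 164 != 165 -> empty
(101,25): row=0b1100101, col=0b11001, row AND col = 0b1 = 1; 1 != 25 -> empty
(28,6): row=0b11100, col=0b110, row AND col = 0b100 = 4; 4 != 6 -> empty
(131,71): row=0b10000011, col=0b1000111, row AND col = 0b11 = 3; 3 != 71 -> empty
(177,165): row=0b10110001, col=0b10100101, row AND col = 0b10100001 = 161; 161 != 165 -> empty
(118,51): row=0b1110110, col=0b110011, row AND col = 0b110010 = 50; 50 != 51 -> empty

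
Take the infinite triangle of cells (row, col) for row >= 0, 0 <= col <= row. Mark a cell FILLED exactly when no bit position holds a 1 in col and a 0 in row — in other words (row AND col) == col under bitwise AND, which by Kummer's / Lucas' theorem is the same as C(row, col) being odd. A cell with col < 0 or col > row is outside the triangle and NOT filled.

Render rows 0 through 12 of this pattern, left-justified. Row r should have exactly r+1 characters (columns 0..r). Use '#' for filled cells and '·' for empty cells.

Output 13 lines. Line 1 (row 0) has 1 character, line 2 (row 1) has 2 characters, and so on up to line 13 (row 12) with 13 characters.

Answer: #
##
#·#
####
#···#
##··##
#·#·#·#
########
#·······#
##······##
#·#·····#·#
####····####
#···#···#···#

Derivation:
r0=0: #
r1=1: ##
r2=10: #·#
r3=11: ####
r4=100: #···#
r5=101: ##··##
r6=110: #·#·#·#
r7=111: ########
r8=1000: #·······#
r9=1001: ##······##
r10=1010: #·#·····#·#
r11=1011: ####····####
r12=1100: #···#···#···#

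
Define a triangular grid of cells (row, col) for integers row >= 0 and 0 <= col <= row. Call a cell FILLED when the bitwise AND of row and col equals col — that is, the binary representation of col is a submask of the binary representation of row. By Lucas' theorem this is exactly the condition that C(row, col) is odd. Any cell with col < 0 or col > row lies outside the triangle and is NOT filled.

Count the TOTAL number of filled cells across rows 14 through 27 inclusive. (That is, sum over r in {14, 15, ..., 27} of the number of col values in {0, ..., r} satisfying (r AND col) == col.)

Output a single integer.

Answer: 114

Derivation:
r14=1110 pc3: +8 =8
r15=1111 pc4: +16 =24
r16=10000 pc1: +2 =26
r17=10001 pc2: +4 =30
r18=10010 pc2: +4 =34
r19=10011 pc3: +8 =42
r20=10100 pc2: +4 =46
r21=10101 pc3: +8 =54
r22=10110 pc3: +8 =62
r23=10111 pc4: +16 =78
r24=11000 pc2: +4 =82
r25=11001 pc3: +8 =90
r26=11010 pc3: +8 =98
r27=11011 pc4: +16 =114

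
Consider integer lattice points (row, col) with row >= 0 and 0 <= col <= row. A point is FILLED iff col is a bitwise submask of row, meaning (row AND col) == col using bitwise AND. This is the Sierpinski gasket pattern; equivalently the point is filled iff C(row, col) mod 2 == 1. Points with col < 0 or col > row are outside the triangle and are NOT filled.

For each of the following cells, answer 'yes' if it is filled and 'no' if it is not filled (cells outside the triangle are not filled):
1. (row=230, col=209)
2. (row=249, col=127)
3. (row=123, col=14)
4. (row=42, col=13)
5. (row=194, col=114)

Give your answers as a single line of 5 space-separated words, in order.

Answer: no no no no no

Derivation:
(230,209): row=0b11100110, col=0b11010001, row AND col = 0b11000000 = 192; 192 != 209 -> empty
(249,127): row=0b11111001, col=0b1111111, row AND col = 0b1111001 = 121; 121 != 127 -> empty
(123,14): row=0b1111011, col=0b1110, row AND col = 0b1010 = 10; 10 != 14 -> empty
(42,13): row=0b101010, col=0b1101, row AND col = 0b1000 = 8; 8 != 13 -> empty
(194,114): row=0b11000010, col=0b1110010, row AND col = 0b1000010 = 66; 66 != 114 -> empty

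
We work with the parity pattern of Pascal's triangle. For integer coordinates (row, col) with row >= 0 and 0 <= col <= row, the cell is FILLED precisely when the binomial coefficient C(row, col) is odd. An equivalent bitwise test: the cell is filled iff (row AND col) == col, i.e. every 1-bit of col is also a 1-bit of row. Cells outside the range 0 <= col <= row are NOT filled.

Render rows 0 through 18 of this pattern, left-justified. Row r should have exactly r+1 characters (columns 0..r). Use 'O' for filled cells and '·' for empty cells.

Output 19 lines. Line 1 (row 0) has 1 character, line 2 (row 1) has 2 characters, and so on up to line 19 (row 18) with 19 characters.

r0=0: O
r1=1: OO
r2=10: O·O
r3=11: OOOO
r4=100: O···O
r5=101: OO··OO
r6=110: O·O·O·O
r7=111: OOOOOOOO
r8=1000: O·······O
r9=1001: OO······OO
r10=1010: O·O·····O·O
r11=1011: OOOO····OOOO
r12=1100: O···O···O···O
r13=1101: OO··OO··OO··OO
r14=1110: O·O·O·O·O·O·O·O
r15=1111: OOOOOOOOOOOOOOOO
r16=10000: O···············O
r17=10001: OO··············OO
r18=10010: O·O·············O·O

Answer: O
OO
O·O
OOOO
O···O
OO··OO
O·O·O·O
OOOOOOOO
O·······O
OO······OO
O·O·····O·O
OOOO····OOOO
O···O···O···O
OO··OO··OO··OO
O·O·O·O·O·O·O·O
OOOOOOOOOOOOOOOO
O···············O
OO··············OO
O·O·············O·O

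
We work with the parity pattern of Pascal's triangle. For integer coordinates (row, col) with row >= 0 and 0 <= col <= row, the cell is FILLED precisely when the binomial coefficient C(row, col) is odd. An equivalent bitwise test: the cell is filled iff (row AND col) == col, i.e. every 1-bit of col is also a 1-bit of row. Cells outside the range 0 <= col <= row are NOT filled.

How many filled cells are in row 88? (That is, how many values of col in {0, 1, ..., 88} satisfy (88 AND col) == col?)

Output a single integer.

Answer: 8

Derivation:
88 in binary = 1011000
popcount(88) = number of 1-bits in 1011000 = 3
A col c satisfies (88 AND c) == c iff every set bit of c is also set in 88; each of the 3 set bits of 88 can independently be on or off in c.
count = 2^3 = 8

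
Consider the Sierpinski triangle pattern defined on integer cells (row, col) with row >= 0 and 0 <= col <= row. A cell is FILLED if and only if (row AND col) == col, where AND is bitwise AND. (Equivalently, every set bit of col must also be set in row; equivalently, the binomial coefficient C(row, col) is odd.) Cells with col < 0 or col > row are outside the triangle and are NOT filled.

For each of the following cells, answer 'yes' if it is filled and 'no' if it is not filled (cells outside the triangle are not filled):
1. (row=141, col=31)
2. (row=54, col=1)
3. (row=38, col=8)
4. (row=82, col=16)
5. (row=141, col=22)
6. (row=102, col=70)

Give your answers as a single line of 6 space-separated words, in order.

Answer: no no no yes no yes

Derivation:
(141,31): row=0b10001101, col=0b11111, row AND col = 0b1101 = 13; 13 != 31 -> empty
(54,1): row=0b110110, col=0b1, row AND col = 0b0 = 0; 0 != 1 -> empty
(38,8): row=0b100110, col=0b1000, row AND col = 0b0 = 0; 0 != 8 -> empty
(82,16): row=0b1010010, col=0b10000, row AND col = 0b10000 = 16; 16 == 16 -> filled
(141,22): row=0b10001101, col=0b10110, row AND col = 0b100 = 4; 4 != 22 -> empty
(102,70): row=0b1100110, col=0b1000110, row AND col = 0b1000110 = 70; 70 == 70 -> filled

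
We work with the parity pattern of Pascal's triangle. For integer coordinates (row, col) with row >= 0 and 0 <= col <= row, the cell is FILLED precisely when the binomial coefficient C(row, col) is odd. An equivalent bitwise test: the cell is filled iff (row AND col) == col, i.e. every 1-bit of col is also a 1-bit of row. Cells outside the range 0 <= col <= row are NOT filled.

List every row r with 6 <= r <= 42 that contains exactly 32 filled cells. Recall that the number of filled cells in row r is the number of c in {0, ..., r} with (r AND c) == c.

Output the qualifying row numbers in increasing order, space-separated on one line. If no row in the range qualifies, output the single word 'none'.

Row r has 2^popcount(r) filled cells, so we need popcount(r) = log2(32) = 5.
Scan r = 6..42 and keep those with exactly 5 one-bits:
r=6=110 popcount=2 -> skip
r=7=111 popcount=3 -> skip
r=8=1000 popcount=1 -> skip
r=9=1001 popcount=2 -> skip
r=10=1010 popcount=2 -> skip
r=11=1011 popcount=3 -> skip
r=12=1100 popcount=2 -> skip
r=13=1101 popcount=3 -> skip
r=14=1110 popcount=3 -> skip
r=15=1111 popcount=4 -> skip
r=16=10000 popcount=1 -> skip
r=17=10001 popcount=2 -> skip
r=18=10010 popcount=2 -> skip
r=19=10011 popcount=3 -> skip
r=20=10100 popcount=2 -> skip
r=21=10101 popcount=3 -> skip
r=22=10110 popcount=3 -> skip
r=23=10111 popcount=4 -> skip
r=24=11000 popcount=2 -> skip
r=25=11001 popcount=3 -> skip
r=26=11010 popcount=3 -> skip
r=27=11011 popcount=4 -> skip
r=28=11100 popcount=3 -> skip
r=29=11101 popcount=4 -> skip
r=30=11110 popcount=4 -> skip
r=31=11111 popcount=5 -> KEEP
r=32=100000 popcount=1 -> skip
r=33=100001 popcount=2 -> skip
r=34=100010 popcount=2 -> skip
r=35=100011 popcount=3 -> skip
r=36=100100 popcount=2 -> skip
r=37=100101 popcount=3 -> skip
r=38=100110 popcount=3 -> skip
r=39=100111 popcount=4 -> skip
r=40=101000 popcount=2 -> skip
r=41=101001 popcount=3 -> skip
r=42=101010 popcount=3 -> skip
Kept rows: 31

Answer: 31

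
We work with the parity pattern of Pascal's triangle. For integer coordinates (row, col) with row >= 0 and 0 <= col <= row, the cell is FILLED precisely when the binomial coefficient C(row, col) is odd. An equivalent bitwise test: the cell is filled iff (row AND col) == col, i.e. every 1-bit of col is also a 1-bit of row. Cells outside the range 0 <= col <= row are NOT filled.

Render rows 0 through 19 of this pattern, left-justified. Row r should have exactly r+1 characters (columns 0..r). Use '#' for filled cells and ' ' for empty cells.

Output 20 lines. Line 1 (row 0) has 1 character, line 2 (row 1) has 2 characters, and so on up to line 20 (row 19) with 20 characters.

Answer: #
##
# #
####
#   #
##  ##
# # # #
########
#       #
##      ##
# #     # #
####    ####
#   #   #   #
##  ##  ##  ##
# # # # # # # #
################
#               #
##              ##
# #             # #
####            ####

Derivation:
r0=0: #
r1=1: ##
r2=10: # #
r3=11: ####
r4=100: #   #
r5=101: ##  ##
r6=110: # # # #
r7=111: ########
r8=1000: #       #
r9=1001: ##      ##
r10=1010: # #     # #
r11=1011: ####    ####
r12=1100: #   #   #   #
r13=1101: ##  ##  ##  ##
r14=1110: # # # # # # # #
r15=1111: ################
r16=10000: #               #
r17=10001: ##              ##
r18=10010: # #             # #
r19=10011: ####            ####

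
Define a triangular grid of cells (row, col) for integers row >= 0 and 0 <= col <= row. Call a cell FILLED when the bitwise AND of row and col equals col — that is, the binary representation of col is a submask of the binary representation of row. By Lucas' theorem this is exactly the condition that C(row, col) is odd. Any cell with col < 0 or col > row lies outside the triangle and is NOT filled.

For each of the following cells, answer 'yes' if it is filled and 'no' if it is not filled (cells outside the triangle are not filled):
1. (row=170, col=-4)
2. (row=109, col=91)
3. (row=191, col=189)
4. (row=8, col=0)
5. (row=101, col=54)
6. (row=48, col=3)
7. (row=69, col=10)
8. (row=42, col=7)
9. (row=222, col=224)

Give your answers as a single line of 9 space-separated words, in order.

Answer: no no yes yes no no no no no

Derivation:
(170,-4): col outside [0, 170] -> not filled
(109,91): row=0b1101101, col=0b1011011, row AND col = 0b1001001 = 73; 73 != 91 -> empty
(191,189): row=0b10111111, col=0b10111101, row AND col = 0b10111101 = 189; 189 == 189 -> filled
(8,0): row=0b1000, col=0b0, row AND col = 0b0 = 0; 0 == 0 -> filled
(101,54): row=0b1100101, col=0b110110, row AND col = 0b100100 = 36; 36 != 54 -> empty
(48,3): row=0b110000, col=0b11, row AND col = 0b0 = 0; 0 != 3 -> empty
(69,10): row=0b1000101, col=0b1010, row AND col = 0b0 = 0; 0 != 10 -> empty
(42,7): row=0b101010, col=0b111, row AND col = 0b10 = 2; 2 != 7 -> empty
(222,224): col outside [0, 222] -> not filled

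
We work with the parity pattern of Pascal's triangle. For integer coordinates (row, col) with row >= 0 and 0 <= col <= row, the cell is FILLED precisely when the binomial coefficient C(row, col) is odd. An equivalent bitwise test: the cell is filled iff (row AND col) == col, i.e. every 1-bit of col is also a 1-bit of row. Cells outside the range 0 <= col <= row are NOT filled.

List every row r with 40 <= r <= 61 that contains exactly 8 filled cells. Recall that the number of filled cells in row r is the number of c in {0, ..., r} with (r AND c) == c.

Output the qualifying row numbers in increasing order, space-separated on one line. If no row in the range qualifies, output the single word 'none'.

Row r has 2^popcount(r) filled cells, so we need popcount(r) = log2(8) = 3.
Scan r = 40..61 and keep those with exactly 3 one-bits:
r=40=101000 popcount=2 -> skip
r=41=101001 popcount=3 -> KEEP
r=42=101010 popcount=3 -> KEEP
r=43=101011 popcount=4 -> skip
r=44=101100 popcount=3 -> KEEP
r=45=101101 popcount=4 -> skip
r=46=101110 popcount=4 -> skip
r=47=101111 popcount=5 -> skip
r=48=110000 popcount=2 -> skip
r=49=110001 popcount=3 -> KEEP
r=50=110010 popcount=3 -> KEEP
r=51=110011 popcount=4 -> skip
r=52=110100 popcount=3 -> KEEP
r=53=110101 popcount=4 -> skip
r=54=110110 popcount=4 -> skip
r=55=110111 popcount=5 -> skip
r=56=111000 popcount=3 -> KEEP
r=57=111001 popcount=4 -> skip
r=58=111010 popcount=4 -> skip
r=59=111011 popcount=5 -> skip
r=60=111100 popcount=4 -> skip
r=61=111101 popcount=5 -> skip
Kept rows: 41 42 44 49 50 52 56

Answer: 41 42 44 49 50 52 56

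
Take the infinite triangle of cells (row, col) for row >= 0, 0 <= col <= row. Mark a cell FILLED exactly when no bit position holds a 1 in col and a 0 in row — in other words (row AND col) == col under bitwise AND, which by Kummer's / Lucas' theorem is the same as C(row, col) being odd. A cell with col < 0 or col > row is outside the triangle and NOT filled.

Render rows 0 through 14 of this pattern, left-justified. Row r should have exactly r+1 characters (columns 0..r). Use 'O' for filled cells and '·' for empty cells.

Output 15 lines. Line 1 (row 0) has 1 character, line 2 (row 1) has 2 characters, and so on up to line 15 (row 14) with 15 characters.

Answer: O
OO
O·O
OOOO
O···O
OO··OO
O·O·O·O
OOOOOOOO
O·······O
OO······OO
O·O·····O·O
OOOO····OOOO
O···O···O···O
OO··OO··OO··OO
O·O·O·O·O·O·O·O

Derivation:
r0=0: O
r1=1: OO
r2=10: O·O
r3=11: OOOO
r4=100: O···O
r5=101: OO··OO
r6=110: O·O·O·O
r7=111: OOOOOOOO
r8=1000: O·······O
r9=1001: OO······OO
r10=1010: O·O·····O·O
r11=1011: OOOO····OOOO
r12=1100: O···O···O···O
r13=1101: OO··OO··OO··OO
r14=1110: O·O·O·O·O·O·O·O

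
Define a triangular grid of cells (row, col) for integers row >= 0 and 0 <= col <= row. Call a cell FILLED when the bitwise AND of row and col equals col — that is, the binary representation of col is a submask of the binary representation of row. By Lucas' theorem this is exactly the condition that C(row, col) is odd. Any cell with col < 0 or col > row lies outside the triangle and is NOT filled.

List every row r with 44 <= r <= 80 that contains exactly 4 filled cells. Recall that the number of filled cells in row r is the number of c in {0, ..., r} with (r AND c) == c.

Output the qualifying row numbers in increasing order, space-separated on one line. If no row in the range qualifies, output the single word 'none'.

Row r has 2^popcount(r) filled cells, so we need popcount(r) = log2(4) = 2.
Scan r = 44..80 and keep those with exactly 2 one-bits:
r=44=101100 popcount=3 -> skip
r=45=101101 popcount=4 -> skip
r=46=101110 popcount=4 -> skip
r=47=101111 popcount=5 -> skip
r=48=110000 popcount=2 -> KEEP
r=49=110001 popcount=3 -> skip
r=50=110010 popcount=3 -> skip
r=51=110011 popcount=4 -> skip
r=52=110100 popcount=3 -> skip
r=53=110101 popcount=4 -> skip
r=54=110110 popcount=4 -> skip
r=55=110111 popcount=5 -> skip
r=56=111000 popcount=3 -> skip
r=57=111001 popcount=4 -> skip
r=58=111010 popcount=4 -> skip
r=59=111011 popcount=5 -> skip
r=60=111100 popcount=4 -> skip
r=61=111101 popcount=5 -> skip
r=62=111110 popcount=5 -> skip
r=63=111111 popcount=6 -> skip
r=64=1000000 popcount=1 -> skip
r=65=1000001 popcount=2 -> KEEP
r=66=1000010 popcount=2 -> KEEP
r=67=1000011 popcount=3 -> skip
r=68=1000100 popcount=2 -> KEEP
r=69=1000101 popcount=3 -> skip
r=70=1000110 popcount=3 -> skip
r=71=1000111 popcount=4 -> skip
r=72=1001000 popcount=2 -> KEEP
r=73=1001001 popcount=3 -> skip
r=74=1001010 popcount=3 -> skip
r=75=1001011 popcount=4 -> skip
r=76=1001100 popcount=3 -> skip
r=77=1001101 popcount=4 -> skip
r=78=1001110 popcount=4 -> skip
r=79=1001111 popcount=5 -> skip
r=80=1010000 popcount=2 -> KEEP
Kept rows: 48 65 66 68 72 80

Answer: 48 65 66 68 72 80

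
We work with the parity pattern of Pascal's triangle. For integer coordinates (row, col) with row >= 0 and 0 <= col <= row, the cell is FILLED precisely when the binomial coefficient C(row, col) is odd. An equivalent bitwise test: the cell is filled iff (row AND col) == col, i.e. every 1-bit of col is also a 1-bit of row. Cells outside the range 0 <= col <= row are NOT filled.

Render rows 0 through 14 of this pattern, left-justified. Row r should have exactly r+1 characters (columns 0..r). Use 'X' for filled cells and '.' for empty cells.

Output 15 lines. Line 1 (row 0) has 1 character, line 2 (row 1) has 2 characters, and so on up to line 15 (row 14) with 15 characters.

r0=0: X
r1=1: XX
r2=10: X.X
r3=11: XXXX
r4=100: X...X
r5=101: XX..XX
r6=110: X.X.X.X
r7=111: XXXXXXXX
r8=1000: X.......X
r9=1001: XX......XX
r10=1010: X.X.....X.X
r11=1011: XXXX....XXXX
r12=1100: X...X...X...X
r13=1101: XX..XX..XX..XX
r14=1110: X.X.X.X.X.X.X.X

Answer: X
XX
X.X
XXXX
X...X
XX..XX
X.X.X.X
XXXXXXXX
X.......X
XX......XX
X.X.....X.X
XXXX....XXXX
X...X...X...X
XX..XX..XX..XX
X.X.X.X.X.X.X.X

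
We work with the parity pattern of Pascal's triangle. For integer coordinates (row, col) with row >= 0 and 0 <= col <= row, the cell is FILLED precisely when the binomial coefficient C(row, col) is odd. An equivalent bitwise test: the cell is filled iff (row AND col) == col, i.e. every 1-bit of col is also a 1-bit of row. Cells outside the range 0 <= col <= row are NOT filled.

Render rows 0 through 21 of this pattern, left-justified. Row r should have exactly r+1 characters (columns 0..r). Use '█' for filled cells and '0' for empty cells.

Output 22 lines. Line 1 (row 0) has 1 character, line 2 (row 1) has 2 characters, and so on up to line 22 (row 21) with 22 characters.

Answer: █
██
█0█
████
█000█
██00██
█0█0█0█
████████
█0000000█
██000000██
█0█00000█0█
████0000████
█000█000█000█
██00██00██00██
█0█0█0█0█0█0█0█
████████████████
█000000000000000█
██00000000000000██
█0█0000000000000█0█
████000000000000████
█000█00000000000█000█
██00██0000000000██00██

Derivation:
r0=0: █
r1=1: ██
r2=10: █0█
r3=11: ████
r4=100: █000█
r5=101: ██00██
r6=110: █0█0█0█
r7=111: ████████
r8=1000: █0000000█
r9=1001: ██000000██
r10=1010: █0█00000█0█
r11=1011: ████0000████
r12=1100: █000█000█000█
r13=1101: ██00██00██00██
r14=1110: █0█0█0█0█0█0█0█
r15=1111: ████████████████
r16=10000: █000000000000000█
r17=10001: ██00000000000000██
r18=10010: █0█0000000000000█0█
r19=10011: ████000000000000████
r20=10100: █000█00000000000█000█
r21=10101: ██00██0000000000██00██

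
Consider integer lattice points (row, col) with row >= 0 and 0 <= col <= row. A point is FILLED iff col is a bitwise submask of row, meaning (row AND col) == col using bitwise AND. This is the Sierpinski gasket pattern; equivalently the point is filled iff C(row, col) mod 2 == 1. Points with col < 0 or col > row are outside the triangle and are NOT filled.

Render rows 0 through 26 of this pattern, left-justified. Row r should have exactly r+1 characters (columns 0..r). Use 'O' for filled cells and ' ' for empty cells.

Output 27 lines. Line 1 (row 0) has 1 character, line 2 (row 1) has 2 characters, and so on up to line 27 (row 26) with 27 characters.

r0=0: O
r1=1: OO
r2=10: O O
r3=11: OOOO
r4=100: O   O
r5=101: OO  OO
r6=110: O O O O
r7=111: OOOOOOOO
r8=1000: O       O
r9=1001: OO      OO
r10=1010: O O     O O
r11=1011: OOOO    OOOO
r12=1100: O   O   O   O
r13=1101: OO  OO  OO  OO
r14=1110: O O O O O O O O
r15=1111: OOOOOOOOOOOOOOOO
r16=10000: O               O
r17=10001: OO              OO
r18=10010: O O             O O
r19=10011: OOOO            OOOO
r20=10100: O   O           O   O
r21=10101: OO  OO          OO  OO
r22=10110: O O O O         O O O O
r23=10111: OOOOOOOO        OOOOOOOO
r24=11000: O       O       O       O
r25=11001: OO      OO      OO      OO
r26=11010: O O     O O     O O     O O

Answer: O
OO
O O
OOOO
O   O
OO  OO
O O O O
OOOOOOOO
O       O
OO      OO
O O     O O
OOOO    OOOO
O   O   O   O
OO  OO  OO  OO
O O O O O O O O
OOOOOOOOOOOOOOOO
O               O
OO              OO
O O             O O
OOOO            OOOO
O   O           O   O
OO  OO          OO  OO
O O O O         O O O O
OOOOOOOO        OOOOOOOO
O       O       O       O
OO      OO      OO      OO
O O     O O     O O     O O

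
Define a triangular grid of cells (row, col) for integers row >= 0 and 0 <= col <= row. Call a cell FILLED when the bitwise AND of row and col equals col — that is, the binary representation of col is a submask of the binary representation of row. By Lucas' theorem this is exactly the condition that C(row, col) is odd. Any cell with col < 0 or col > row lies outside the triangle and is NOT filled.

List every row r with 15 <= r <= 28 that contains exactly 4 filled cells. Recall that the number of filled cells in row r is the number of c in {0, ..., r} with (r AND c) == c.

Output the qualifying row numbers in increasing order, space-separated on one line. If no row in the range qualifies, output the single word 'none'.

Answer: 17 18 20 24

Derivation:
Row r has 2^popcount(r) filled cells, so we need popcount(r) = log2(4) = 2.
Scan r = 15..28 and keep those with exactly 2 one-bits:
r=15=1111 popcount=4 -> skip
r=16=10000 popcount=1 -> skip
r=17=10001 popcount=2 -> KEEP
r=18=10010 popcount=2 -> KEEP
r=19=10011 popcount=3 -> skip
r=20=10100 popcount=2 -> KEEP
r=21=10101 popcount=3 -> skip
r=22=10110 popcount=3 -> skip
r=23=10111 popcount=4 -> skip
r=24=11000 popcount=2 -> KEEP
r=25=11001 popcount=3 -> skip
r=26=11010 popcount=3 -> skip
r=27=11011 popcount=4 -> skip
r=28=11100 popcount=3 -> skip
Kept rows: 17 18 20 24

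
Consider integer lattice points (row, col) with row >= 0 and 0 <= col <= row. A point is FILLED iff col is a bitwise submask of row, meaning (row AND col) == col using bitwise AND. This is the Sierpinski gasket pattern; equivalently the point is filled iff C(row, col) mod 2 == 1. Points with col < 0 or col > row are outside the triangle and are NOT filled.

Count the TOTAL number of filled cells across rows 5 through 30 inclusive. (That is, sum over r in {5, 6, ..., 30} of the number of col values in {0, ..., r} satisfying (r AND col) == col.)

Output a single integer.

Answer: 200

Derivation:
r5=101 pc2: +4 =4
r6=110 pc2: +4 =8
r7=111 pc3: +8 =16
r8=1000 pc1: +2 =18
r9=1001 pc2: +4 =22
r10=1010 pc2: +4 =26
r11=1011 pc3: +8 =34
r12=1100 pc2: +4 =38
r13=1101 pc3: +8 =46
r14=1110 pc3: +8 =54
r15=1111 pc4: +16 =70
r16=10000 pc1: +2 =72
r17=10001 pc2: +4 =76
r18=10010 pc2: +4 =80
r19=10011 pc3: +8 =88
r20=10100 pc2: +4 =92
r21=10101 pc3: +8 =100
r22=10110 pc3: +8 =108
r23=10111 pc4: +16 =124
r24=11000 pc2: +4 =128
r25=11001 pc3: +8 =136
r26=11010 pc3: +8 =144
r27=11011 pc4: +16 =160
r28=11100 pc3: +8 =168
r29=11101 pc4: +16 =184
r30=11110 pc4: +16 =200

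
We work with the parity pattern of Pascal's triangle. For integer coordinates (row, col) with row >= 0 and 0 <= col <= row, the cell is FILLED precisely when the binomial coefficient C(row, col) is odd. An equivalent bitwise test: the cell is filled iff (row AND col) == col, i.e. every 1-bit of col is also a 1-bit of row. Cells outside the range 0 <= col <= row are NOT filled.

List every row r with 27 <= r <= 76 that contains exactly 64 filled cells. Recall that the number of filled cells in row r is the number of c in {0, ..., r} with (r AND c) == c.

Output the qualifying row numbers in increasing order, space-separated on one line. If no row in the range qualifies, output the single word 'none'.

Answer: 63

Derivation:
Row r has 2^popcount(r) filled cells, so we need popcount(r) = log2(64) = 6.
Scan r = 27..76 and keep those with exactly 6 one-bits:
r=27=11011 popcount=4 -> skip
r=28=11100 popcount=3 -> skip
r=29=11101 popcount=4 -> skip
r=30=11110 popcount=4 -> skip
r=31=11111 popcount=5 -> skip
r=32=100000 popcount=1 -> skip
r=33=100001 popcount=2 -> skip
r=34=100010 popcount=2 -> skip
r=35=100011 popcount=3 -> skip
r=36=100100 popcount=2 -> skip
r=37=100101 popcount=3 -> skip
r=38=100110 popcount=3 -> skip
r=39=100111 popcount=4 -> skip
r=40=101000 popcount=2 -> skip
r=41=101001 popcount=3 -> skip
r=42=101010 popcount=3 -> skip
r=43=101011 popcount=4 -> skip
r=44=101100 popcount=3 -> skip
r=45=101101 popcount=4 -> skip
r=46=101110 popcount=4 -> skip
r=47=101111 popcount=5 -> skip
r=48=110000 popcount=2 -> skip
r=49=110001 popcount=3 -> skip
r=50=110010 popcount=3 -> skip
r=51=110011 popcount=4 -> skip
r=52=110100 popcount=3 -> skip
r=53=110101 popcount=4 -> skip
r=54=110110 popcount=4 -> skip
r=55=110111 popcount=5 -> skip
r=56=111000 popcount=3 -> skip
r=57=111001 popcount=4 -> skip
r=58=111010 popcount=4 -> skip
r=59=111011 popcount=5 -> skip
r=60=111100 popcount=4 -> skip
r=61=111101 popcount=5 -> skip
r=62=111110 popcount=5 -> skip
r=63=111111 popcount=6 -> KEEP
r=64=1000000 popcount=1 -> skip
r=65=1000001 popcount=2 -> skip
r=66=1000010 popcount=2 -> skip
r=67=1000011 popcount=3 -> skip
r=68=1000100 popcount=2 -> skip
r=69=1000101 popcount=3 -> skip
r=70=1000110 popcount=3 -> skip
r=71=1000111 popcount=4 -> skip
r=72=1001000 popcount=2 -> skip
r=73=1001001 popcount=3 -> skip
r=74=1001010 popcount=3 -> skip
r=75=1001011 popcount=4 -> skip
r=76=1001100 popcount=3 -> skip
Kept rows: 63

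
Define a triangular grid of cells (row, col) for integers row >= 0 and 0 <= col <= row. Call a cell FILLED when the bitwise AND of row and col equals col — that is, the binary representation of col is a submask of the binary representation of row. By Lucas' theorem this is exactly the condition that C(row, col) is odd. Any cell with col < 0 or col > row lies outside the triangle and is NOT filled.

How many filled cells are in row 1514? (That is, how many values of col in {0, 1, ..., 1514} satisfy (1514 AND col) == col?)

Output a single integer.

1514 in binary = 10111101010
popcount(1514) = number of 1-bits in 10111101010 = 7
A col c satisfies (1514 AND c) == c iff every set bit of c is also set in 1514; each of the 7 set bits of 1514 can independently be on or off in c.
count = 2^7 = 128

Answer: 128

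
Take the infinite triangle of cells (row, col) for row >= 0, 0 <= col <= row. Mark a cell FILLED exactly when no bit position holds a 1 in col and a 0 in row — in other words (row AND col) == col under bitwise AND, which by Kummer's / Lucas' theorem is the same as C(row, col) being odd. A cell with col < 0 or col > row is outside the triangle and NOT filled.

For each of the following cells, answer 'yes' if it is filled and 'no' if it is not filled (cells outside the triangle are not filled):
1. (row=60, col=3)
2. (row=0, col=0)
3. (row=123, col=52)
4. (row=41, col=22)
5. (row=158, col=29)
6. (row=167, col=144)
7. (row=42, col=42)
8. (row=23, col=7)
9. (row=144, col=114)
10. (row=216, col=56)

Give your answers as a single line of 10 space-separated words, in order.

Answer: no yes no no no no yes yes no no

Derivation:
(60,3): row=0b111100, col=0b11, row AND col = 0b0 = 0; 0 != 3 -> empty
(0,0): row=0b0, col=0b0, row AND col = 0b0 = 0; 0 == 0 -> filled
(123,52): row=0b1111011, col=0b110100, row AND col = 0b110000 = 48; 48 != 52 -> empty
(41,22): row=0b101001, col=0b10110, row AND col = 0b0 = 0; 0 != 22 -> empty
(158,29): row=0b10011110, col=0b11101, row AND col = 0b11100 = 28; 28 != 29 -> empty
(167,144): row=0b10100111, col=0b10010000, row AND col = 0b10000000 = 128; 128 != 144 -> empty
(42,42): row=0b101010, col=0b101010, row AND col = 0b101010 = 42; 42 == 42 -> filled
(23,7): row=0b10111, col=0b111, row AND col = 0b111 = 7; 7 == 7 -> filled
(144,114): row=0b10010000, col=0b1110010, row AND col = 0b10000 = 16; 16 != 114 -> empty
(216,56): row=0b11011000, col=0b111000, row AND col = 0b11000 = 24; 24 != 56 -> empty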